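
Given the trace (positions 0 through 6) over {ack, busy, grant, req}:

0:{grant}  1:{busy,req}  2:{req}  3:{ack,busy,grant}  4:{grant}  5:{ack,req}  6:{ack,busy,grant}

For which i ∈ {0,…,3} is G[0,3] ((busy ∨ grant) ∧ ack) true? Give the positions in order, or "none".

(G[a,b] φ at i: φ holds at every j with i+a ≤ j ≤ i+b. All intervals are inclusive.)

none

Evaluate at each i in [0,3]:
  i=0: ✗ (fails at j=0)
  i=1: ✗ (fails at j=1)
  i=2: ✗ (fails at j=2)
  i=3: ✗ (fails at j=4)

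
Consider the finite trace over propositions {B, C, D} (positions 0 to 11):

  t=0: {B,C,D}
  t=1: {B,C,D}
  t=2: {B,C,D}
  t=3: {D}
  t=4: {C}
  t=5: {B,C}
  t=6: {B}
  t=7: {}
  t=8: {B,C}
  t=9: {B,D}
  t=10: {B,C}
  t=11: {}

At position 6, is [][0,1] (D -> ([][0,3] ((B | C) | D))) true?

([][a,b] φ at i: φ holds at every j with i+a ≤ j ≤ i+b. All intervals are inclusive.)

Check (D -> ([][0,3] ((B | C) | D))) at every j in [6,7]:
  j=6: antecedent false → ✓
  j=7: antecedent false → ✓
All positions satisfy it → formula holds.

Yes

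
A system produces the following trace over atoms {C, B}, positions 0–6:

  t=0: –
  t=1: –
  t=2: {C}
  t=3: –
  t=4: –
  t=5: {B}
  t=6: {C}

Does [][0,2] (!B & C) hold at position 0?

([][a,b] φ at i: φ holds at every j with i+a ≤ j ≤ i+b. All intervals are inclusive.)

Check (!B & C) at every j in [0,2]:
  j=0: false
  j=1: false
  j=2: true
Fails at j=0 → formula fails.

No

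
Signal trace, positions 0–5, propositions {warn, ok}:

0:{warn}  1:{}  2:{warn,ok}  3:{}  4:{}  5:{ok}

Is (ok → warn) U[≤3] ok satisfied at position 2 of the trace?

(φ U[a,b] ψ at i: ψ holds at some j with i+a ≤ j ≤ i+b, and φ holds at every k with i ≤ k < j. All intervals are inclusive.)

Yes

Need some j in [2,5] with ok, and (ok → warn) at every k in [2,j-1].
  j=2: ok holds; no prefix to check → satisfied.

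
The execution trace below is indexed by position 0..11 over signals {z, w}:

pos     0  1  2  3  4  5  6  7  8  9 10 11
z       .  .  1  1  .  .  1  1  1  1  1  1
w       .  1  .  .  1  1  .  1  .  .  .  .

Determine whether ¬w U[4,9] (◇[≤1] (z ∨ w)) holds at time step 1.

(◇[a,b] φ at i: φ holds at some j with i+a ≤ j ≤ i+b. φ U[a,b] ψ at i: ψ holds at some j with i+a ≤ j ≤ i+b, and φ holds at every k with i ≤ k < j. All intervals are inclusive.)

Need some j in [5,10] with ◇[≤1] (z ∨ w), and ¬w at every k in [1,j-1].
  j=5: ◇[≤1] (z ∨ w) holds, but ¬w fails at k=1 → not this j.
  j=6: ◇[≤1] (z ∨ w) holds, but ¬w fails at k=1 → not this j.
  j=7: ◇[≤1] (z ∨ w) holds, but ¬w fails at k=1 → not this j.
  j=8: ◇[≤1] (z ∨ w) holds, but ¬w fails at k=1 → not this j.
  j=9: ◇[≤1] (z ∨ w) holds, but ¬w fails at k=1 → not this j.
  j=10: ◇[≤1] (z ∨ w) holds, but ¬w fails at k=1 → not this j.
No j in the window works → until fails.

Does not hold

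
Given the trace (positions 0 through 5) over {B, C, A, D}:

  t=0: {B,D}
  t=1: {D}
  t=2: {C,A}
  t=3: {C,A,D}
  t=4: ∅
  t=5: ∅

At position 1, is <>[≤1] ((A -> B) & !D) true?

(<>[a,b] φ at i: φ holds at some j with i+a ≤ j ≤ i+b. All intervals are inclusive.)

False

Check ((A -> B) & !D) at each j in [1,2]:
  j=1: false
  j=2: false
No position in the window satisfies it → formula fails.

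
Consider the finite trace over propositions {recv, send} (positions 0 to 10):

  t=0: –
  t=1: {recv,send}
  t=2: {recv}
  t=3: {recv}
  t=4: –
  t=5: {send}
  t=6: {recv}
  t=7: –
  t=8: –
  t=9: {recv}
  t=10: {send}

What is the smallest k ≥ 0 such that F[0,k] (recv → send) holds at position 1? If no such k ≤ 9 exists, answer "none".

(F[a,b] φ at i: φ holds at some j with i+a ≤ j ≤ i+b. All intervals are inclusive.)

0

Scan j = 1,2,… for (recv → send):
  j=1: holds
First hit at j=1, so smallest k = 1-1 = 0.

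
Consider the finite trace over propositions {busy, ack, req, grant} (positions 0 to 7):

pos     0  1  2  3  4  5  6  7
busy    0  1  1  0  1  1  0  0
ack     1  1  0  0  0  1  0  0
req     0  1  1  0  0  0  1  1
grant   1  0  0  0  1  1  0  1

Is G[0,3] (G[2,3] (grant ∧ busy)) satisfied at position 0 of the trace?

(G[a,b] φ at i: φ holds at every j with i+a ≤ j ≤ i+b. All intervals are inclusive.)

Check G[2,3] (grant ∧ busy) at every j in [0,3]:
  j=0: fails at 2
  j=1: fails at 3
  j=2: holds on [4,5]
  j=3: fails at 6
Fails at j=0 → formula fails.

No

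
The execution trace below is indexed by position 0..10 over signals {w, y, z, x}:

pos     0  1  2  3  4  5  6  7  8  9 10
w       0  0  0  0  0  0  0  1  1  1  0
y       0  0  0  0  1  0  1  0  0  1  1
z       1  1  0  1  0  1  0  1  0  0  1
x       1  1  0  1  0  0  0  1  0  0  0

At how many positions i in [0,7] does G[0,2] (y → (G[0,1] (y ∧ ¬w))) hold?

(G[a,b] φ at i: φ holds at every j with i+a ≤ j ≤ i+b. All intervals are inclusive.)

2

Evaluate at each i in [0,7]:
  i=0: ✓ (all of [0,2])
  i=1: ✓ (all of [1,3])
  i=2: ✗ (fails at j=4)
  i=3: ✗ (fails at j=4)
  i=4: ✗ (fails at j=4)
  i=5: ✗ (fails at j=6)
  i=6: ✗ (fails at j=6)
  i=7: ✗ (fails at j=9)
Positions where it holds: {0, 1} → 2.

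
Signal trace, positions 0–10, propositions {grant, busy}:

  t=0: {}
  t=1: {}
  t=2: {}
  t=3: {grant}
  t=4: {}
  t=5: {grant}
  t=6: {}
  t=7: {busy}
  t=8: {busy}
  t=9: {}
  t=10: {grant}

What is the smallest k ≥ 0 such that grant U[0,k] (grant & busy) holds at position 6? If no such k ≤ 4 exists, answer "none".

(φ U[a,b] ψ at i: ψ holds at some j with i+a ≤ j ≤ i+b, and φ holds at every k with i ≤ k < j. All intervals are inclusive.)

Need earliest j ≥ 6 with (grant & busy), and grant at every k in [6,j-1].
  j=6: rhs fails.
  j=7: rhs fails.
  j=8: rhs fails.
  j=9: rhs fails.
  j=10: rhs fails.
No witness within the range → none.

none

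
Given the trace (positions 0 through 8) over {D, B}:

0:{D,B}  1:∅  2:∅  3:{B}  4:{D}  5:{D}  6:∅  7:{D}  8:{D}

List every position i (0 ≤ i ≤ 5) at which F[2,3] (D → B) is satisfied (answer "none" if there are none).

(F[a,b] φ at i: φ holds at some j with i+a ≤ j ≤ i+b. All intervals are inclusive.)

Evaluate at each i in [0,5]:
  i=0: ✓ (witness j=2)
  i=1: ✓ (witness j=3)
  i=2: ✗ (none in [4,5])
  i=3: ✓ (witness j=6)
  i=4: ✓ (witness j=6)
  i=5: ✗ (none in [7,8])

0, 1, 3, 4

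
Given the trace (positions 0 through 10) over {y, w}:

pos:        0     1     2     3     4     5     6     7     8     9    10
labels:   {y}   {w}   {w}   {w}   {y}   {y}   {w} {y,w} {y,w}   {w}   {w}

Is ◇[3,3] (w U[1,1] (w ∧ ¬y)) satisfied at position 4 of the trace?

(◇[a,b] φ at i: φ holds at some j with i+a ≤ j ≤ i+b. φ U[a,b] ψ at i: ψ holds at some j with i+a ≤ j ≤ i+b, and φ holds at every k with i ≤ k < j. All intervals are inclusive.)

Check (w U[1,1] (w ∧ ¬y)) at each j in [7,7]:
  j=7: fails
No position in the window satisfies it → formula fails.

Does not hold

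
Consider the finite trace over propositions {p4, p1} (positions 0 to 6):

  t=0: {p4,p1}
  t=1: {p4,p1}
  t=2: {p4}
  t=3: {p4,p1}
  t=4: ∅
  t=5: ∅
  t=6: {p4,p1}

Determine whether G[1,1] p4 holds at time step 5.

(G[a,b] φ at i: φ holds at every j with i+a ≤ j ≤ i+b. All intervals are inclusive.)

Check p4 at every j in [6,6]:
  j=6: true
All positions satisfy it → formula holds.

Yes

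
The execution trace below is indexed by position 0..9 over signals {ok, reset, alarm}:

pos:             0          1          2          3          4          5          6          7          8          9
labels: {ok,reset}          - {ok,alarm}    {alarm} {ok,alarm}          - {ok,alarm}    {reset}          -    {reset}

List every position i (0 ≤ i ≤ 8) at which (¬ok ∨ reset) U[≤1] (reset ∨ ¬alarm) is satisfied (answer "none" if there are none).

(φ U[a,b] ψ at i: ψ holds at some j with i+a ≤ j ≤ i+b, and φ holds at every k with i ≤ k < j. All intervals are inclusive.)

Evaluate at each i in [0,8]:
  i=0: ✓ (rhs at j=0)
  i=1: ✓ (rhs at j=1)
  i=2: ✗ (no rhs in [2,3])
  i=3: ✗ (no rhs in [3,4])
  i=4: ✗ (lhs fails at k=4 before rhs at j=5)
  i=5: ✓ (rhs at j=5)
  i=6: ✗ (lhs fails at k=6 before rhs at j=7)
  i=7: ✓ (rhs at j=7)
  i=8: ✓ (rhs at j=8)

0, 1, 5, 7, 8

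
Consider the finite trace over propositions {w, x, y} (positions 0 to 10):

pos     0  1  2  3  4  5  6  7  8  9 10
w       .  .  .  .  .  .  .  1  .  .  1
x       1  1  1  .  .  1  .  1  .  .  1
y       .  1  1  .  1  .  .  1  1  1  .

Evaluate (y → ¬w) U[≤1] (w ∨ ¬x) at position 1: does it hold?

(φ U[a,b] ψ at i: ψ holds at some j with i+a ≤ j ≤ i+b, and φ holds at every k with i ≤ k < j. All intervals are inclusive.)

Need some j in [1,2] with (w ∨ ¬x), and (y → ¬w) at every k in [1,j-1].
  j=1: (w ∨ ¬x) false.
  j=2: (w ∨ ¬x) false.
No j in the window works → until fails.

False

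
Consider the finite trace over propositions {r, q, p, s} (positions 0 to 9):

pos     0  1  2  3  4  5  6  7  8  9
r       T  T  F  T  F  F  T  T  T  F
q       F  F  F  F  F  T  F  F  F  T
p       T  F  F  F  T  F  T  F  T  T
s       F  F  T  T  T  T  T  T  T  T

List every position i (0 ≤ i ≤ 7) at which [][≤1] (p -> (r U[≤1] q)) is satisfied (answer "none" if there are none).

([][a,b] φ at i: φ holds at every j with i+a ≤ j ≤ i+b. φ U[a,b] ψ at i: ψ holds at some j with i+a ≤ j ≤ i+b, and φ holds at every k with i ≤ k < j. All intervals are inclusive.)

1, 2, 7

Evaluate at each i in [0,7]:
  i=0: ✗ (fails at j=0)
  i=1: ✓ (all of [1,2])
  i=2: ✓ (all of [2,3])
  i=3: ✗ (fails at j=4)
  i=4: ✗ (fails at j=4)
  i=5: ✗ (fails at j=6)
  i=6: ✗ (fails at j=6)
  i=7: ✓ (all of [7,8])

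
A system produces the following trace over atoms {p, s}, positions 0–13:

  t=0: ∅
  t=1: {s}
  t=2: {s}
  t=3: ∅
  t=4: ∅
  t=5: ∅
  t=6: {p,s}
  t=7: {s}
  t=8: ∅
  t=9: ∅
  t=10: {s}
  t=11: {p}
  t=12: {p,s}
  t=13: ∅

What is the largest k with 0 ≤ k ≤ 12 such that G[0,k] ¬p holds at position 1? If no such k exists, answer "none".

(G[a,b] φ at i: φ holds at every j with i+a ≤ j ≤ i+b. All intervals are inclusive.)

4

¬p must hold from j=1 onward; find where it first fails.
  j=1: holds
  j=2: holds
  j=3: holds
  j=4: holds
  j=5: holds
  j=6: fails
Holds on [1,5], so largest k = 4.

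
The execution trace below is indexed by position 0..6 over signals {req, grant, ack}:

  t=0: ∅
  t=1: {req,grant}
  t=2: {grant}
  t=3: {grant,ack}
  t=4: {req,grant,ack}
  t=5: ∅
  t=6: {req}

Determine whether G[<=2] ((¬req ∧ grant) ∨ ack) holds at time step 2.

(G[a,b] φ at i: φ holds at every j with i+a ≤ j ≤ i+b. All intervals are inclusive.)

Holds

Check ((¬req ∧ grant) ∨ ack) at every j in [2,4]:
  j=2: true
  j=3: true
  j=4: true
All positions satisfy it → formula holds.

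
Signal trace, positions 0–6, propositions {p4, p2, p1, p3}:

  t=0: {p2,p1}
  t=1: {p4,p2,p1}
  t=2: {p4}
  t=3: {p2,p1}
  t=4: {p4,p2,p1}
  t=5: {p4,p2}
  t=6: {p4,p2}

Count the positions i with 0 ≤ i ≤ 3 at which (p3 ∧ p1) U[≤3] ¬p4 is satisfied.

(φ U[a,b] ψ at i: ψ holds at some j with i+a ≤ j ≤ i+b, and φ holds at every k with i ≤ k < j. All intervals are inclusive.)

Evaluate at each i in [0,3]:
  i=0: ✓ (rhs at j=0)
  i=1: ✗ (lhs fails at k=1 before rhs at j=3)
  i=2: ✗ (lhs fails at k=2 before rhs at j=3)
  i=3: ✓ (rhs at j=3)
Positions where it holds: {0, 3} → 2.

2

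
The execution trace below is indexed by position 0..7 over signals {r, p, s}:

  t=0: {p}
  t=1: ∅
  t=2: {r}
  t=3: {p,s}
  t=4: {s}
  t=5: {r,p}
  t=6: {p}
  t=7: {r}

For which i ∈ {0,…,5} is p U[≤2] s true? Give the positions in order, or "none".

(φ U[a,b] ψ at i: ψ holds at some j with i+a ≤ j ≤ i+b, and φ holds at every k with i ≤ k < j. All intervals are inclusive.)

Evaluate at each i in [0,5]:
  i=0: ✗ (no rhs in [0,2])
  i=1: ✗ (lhs fails at k=1 before rhs at j=3)
  i=2: ✗ (lhs fails at k=2 before rhs at j=3)
  i=3: ✓ (rhs at j=3)
  i=4: ✓ (rhs at j=4)
  i=5: ✗ (no rhs in [5,7])

3, 4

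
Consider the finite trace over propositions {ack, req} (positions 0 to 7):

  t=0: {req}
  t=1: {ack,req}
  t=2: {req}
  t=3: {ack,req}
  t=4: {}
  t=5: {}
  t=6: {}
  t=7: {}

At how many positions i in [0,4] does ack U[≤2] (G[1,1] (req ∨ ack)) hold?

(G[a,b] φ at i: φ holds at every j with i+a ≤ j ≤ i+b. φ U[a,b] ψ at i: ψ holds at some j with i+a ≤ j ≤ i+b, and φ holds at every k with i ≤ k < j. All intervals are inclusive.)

Evaluate at each i in [0,4]:
  i=0: ✓ (rhs at j=0)
  i=1: ✓ (rhs at j=1)
  i=2: ✓ (rhs at j=2)
  i=3: ✗ (no rhs in [3,5])
  i=4: ✗ (no rhs in [4,6])
Positions where it holds: {0, 1, 2} → 3.

3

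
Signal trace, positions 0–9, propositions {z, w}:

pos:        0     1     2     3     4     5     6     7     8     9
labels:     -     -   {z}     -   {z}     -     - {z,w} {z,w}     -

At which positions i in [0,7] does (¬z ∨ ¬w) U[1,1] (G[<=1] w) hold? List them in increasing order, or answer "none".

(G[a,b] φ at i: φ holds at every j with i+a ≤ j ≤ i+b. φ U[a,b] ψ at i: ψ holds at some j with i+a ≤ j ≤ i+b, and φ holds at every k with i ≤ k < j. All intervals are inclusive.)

6

Evaluate at each i in [0,7]:
  i=0: ✗ (no rhs in [1,1])
  i=1: ✗ (no rhs in [2,2])
  i=2: ✗ (no rhs in [3,3])
  i=3: ✗ (no rhs in [4,4])
  i=4: ✗ (no rhs in [5,5])
  i=5: ✗ (no rhs in [6,6])
  i=6: ✓ (rhs at j=7; lhs holds on [6,6])
  i=7: ✗ (no rhs in [8,8])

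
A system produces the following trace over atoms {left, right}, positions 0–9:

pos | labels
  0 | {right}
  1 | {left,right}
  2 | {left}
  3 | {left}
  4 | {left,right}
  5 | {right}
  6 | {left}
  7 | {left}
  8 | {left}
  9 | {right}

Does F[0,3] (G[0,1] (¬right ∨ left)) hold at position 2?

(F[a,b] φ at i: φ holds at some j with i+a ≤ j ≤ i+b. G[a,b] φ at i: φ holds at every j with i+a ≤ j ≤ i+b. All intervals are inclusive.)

Yes

Check G[0,1] (¬right ∨ left) at each j in [2,5]:
  j=2: holds on [2,3]
  j=3: holds on [3,4]
  j=4: fails at 5
  j=5: fails at 5
Found at j=2 → formula holds.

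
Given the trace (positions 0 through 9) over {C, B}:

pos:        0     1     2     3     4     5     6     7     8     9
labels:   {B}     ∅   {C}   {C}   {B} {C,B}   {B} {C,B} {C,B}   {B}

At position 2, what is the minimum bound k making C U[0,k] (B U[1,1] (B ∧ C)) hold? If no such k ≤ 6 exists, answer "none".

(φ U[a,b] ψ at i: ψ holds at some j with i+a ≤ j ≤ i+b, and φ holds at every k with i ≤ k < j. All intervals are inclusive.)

2

Need earliest j ≥ 2 with (B U[1,1] (B ∧ C)), and C at every k in [2,j-1].
  j=2: rhs fails.
  j=3: rhs fails.
  j=4: rhs holds; lhs holds on [2,3]. k = 2.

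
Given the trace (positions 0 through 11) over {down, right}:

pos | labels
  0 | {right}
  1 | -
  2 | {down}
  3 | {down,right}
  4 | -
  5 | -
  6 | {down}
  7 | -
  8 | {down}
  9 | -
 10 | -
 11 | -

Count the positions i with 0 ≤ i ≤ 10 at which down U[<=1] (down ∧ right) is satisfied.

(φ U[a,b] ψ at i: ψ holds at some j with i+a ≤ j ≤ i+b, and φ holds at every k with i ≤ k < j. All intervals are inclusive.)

Evaluate at each i in [0,10]:
  i=0: ✗ (no rhs in [0,1])
  i=1: ✗ (no rhs in [1,2])
  i=2: ✓ (rhs at j=3; lhs holds on [2,2])
  i=3: ✓ (rhs at j=3)
  i=4: ✗ (no rhs in [4,5])
  i=5: ✗ (no rhs in [5,6])
  i=6: ✗ (no rhs in [6,7])
  i=7: ✗ (no rhs in [7,8])
  i=8: ✗ (no rhs in [8,9])
  i=9: ✗ (no rhs in [9,10])
  i=10: ✗ (no rhs in [10,11])
Positions where it holds: {2, 3} → 2.

2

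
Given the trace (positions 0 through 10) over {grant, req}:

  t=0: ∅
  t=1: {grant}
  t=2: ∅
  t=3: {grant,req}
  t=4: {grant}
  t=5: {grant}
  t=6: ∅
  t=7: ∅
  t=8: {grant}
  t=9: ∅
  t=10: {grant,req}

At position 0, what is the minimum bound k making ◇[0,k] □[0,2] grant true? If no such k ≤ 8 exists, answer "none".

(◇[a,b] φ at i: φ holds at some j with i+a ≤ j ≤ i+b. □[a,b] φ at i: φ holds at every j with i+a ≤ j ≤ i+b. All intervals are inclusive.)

Scan j = 0,1,… for □[0,2] grant:
  j=0: fails
  j=1: fails
  j=2: fails
  j=3: holds
First hit at j=3, so smallest k = 3-0 = 3.

3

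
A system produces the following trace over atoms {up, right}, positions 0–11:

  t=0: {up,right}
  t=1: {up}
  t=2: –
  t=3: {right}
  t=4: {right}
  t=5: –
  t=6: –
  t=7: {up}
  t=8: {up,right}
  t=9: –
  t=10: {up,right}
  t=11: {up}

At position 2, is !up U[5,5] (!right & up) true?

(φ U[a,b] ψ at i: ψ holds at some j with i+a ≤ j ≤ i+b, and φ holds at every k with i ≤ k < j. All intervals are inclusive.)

True

Need some j in [7,7] with (!right & up), and !up at every k in [2,j-1].
  j=7: (!right & up) holds; !up holds at every k in [2,6] → satisfied.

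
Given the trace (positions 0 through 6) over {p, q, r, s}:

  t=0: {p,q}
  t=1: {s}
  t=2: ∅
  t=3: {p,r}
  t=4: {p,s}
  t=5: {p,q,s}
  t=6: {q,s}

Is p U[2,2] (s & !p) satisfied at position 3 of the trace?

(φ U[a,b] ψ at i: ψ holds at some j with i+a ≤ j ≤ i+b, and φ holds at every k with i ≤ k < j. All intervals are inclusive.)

No

Need some j in [5,5] with (s & !p), and p at every k in [3,j-1].
  j=5: (s & !p) false.
No j in the window works → until fails.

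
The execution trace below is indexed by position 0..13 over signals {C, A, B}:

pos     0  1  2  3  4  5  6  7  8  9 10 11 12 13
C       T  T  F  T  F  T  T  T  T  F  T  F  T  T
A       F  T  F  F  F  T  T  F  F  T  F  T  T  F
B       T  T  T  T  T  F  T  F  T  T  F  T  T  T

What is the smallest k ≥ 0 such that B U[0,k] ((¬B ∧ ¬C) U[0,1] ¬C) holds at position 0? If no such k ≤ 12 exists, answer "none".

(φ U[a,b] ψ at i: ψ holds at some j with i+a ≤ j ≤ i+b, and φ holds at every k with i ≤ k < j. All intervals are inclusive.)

Need earliest j ≥ 0 with ((¬B ∧ ¬C) U[0,1] ¬C), and B at every k in [0,j-1].
  j=0: rhs fails.
  j=1: rhs fails.
  j=2: rhs holds; lhs holds on [0,1]. k = 2.

2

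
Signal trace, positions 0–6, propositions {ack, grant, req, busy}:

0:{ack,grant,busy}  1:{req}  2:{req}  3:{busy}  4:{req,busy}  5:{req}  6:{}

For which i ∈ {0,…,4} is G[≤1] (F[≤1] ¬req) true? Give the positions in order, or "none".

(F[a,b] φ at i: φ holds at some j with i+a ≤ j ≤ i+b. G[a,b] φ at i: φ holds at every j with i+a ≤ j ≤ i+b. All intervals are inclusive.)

2

Evaluate at each i in [0,4]:
  i=0: ✗ (fails at j=1)
  i=1: ✗ (fails at j=1)
  i=2: ✓ (all of [2,3])
  i=3: ✗ (fails at j=4)
  i=4: ✗ (fails at j=4)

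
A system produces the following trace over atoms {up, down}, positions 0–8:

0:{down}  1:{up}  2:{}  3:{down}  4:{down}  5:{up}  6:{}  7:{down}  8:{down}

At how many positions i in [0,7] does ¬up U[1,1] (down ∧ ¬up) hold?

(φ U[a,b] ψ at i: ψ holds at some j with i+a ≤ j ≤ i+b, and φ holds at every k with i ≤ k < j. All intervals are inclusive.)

Evaluate at each i in [0,7]:
  i=0: ✗ (no rhs in [1,1])
  i=1: ✗ (no rhs in [2,2])
  i=2: ✓ (rhs at j=3; lhs holds on [2,2])
  i=3: ✓ (rhs at j=4; lhs holds on [3,3])
  i=4: ✗ (no rhs in [5,5])
  i=5: ✗ (no rhs in [6,6])
  i=6: ✓ (rhs at j=7; lhs holds on [6,6])
  i=7: ✓ (rhs at j=8; lhs holds on [7,7])
Positions where it holds: {2, 3, 6, 7} → 4.

4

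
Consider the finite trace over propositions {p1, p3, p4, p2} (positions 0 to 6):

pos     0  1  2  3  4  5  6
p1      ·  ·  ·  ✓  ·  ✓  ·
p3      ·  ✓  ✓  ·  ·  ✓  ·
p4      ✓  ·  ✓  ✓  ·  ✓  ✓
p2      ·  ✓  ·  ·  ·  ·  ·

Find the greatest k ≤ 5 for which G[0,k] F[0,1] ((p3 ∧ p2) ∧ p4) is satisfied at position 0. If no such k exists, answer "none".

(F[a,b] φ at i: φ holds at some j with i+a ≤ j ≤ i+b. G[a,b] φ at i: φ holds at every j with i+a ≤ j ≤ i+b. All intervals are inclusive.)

none

F[0,1] ((p3 ∧ p2) ∧ p4) must hold from j=0 onward; find where it first fails.
  j=0: fails → no k works.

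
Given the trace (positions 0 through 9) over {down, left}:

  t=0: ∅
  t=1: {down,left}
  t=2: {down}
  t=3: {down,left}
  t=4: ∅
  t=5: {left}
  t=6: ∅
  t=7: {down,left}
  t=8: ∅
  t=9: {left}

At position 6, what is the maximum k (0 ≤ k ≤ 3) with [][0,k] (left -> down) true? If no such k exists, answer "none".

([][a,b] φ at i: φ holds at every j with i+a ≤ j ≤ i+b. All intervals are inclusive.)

(left -> down) must hold from j=6 onward; find where it first fails.
  j=6: holds
  j=7: holds
  j=8: holds
  j=9: fails
Holds on [6,8], so largest k = 2.

2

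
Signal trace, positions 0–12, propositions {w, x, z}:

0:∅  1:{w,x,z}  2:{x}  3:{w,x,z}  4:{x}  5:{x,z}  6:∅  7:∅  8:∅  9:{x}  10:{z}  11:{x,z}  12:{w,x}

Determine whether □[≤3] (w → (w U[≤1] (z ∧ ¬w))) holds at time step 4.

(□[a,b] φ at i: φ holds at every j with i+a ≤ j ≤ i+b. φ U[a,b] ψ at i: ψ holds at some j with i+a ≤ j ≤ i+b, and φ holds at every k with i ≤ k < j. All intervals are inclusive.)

Yes

Check (w → (w U[≤1] (z ∧ ¬w))) at every j in [4,7]:
  j=4: antecedent false → ✓
  j=5: antecedent false → ✓
  j=6: antecedent false → ✓
  j=7: antecedent false → ✓
All positions satisfy it → formula holds.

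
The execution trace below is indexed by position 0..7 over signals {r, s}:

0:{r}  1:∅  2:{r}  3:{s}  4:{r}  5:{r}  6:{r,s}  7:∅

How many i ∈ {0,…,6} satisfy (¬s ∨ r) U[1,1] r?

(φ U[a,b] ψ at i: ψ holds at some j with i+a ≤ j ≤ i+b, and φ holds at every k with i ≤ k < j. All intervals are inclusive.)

Evaluate at each i in [0,6]:
  i=0: ✗ (no rhs in [1,1])
  i=1: ✓ (rhs at j=2; lhs holds on [1,1])
  i=2: ✗ (no rhs in [3,3])
  i=3: ✗ (lhs fails at k=3 before rhs at j=4)
  i=4: ✓ (rhs at j=5; lhs holds on [4,4])
  i=5: ✓ (rhs at j=6; lhs holds on [5,5])
  i=6: ✗ (no rhs in [7,7])
Positions where it holds: {1, 4, 5} → 3.

3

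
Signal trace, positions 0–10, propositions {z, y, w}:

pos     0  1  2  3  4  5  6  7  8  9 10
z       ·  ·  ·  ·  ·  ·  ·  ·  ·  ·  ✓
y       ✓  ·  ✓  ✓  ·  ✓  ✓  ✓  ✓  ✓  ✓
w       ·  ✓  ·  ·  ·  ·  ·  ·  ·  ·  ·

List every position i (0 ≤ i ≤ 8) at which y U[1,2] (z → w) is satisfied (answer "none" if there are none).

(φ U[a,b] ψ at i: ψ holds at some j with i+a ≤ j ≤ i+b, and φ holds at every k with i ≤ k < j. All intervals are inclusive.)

0, 2, 3, 5, 6, 7, 8

Evaluate at each i in [0,8]:
  i=0: ✓ (rhs at j=1; lhs holds on [0,0])
  i=1: ✗ (lhs fails at k=1 before rhs at j=2)
  i=2: ✓ (rhs at j=3; lhs holds on [2,2])
  i=3: ✓ (rhs at j=4; lhs holds on [3,3])
  i=4: ✗ (lhs fails at k=4 before rhs at j=5)
  i=5: ✓ (rhs at j=6; lhs holds on [5,5])
  i=6: ✓ (rhs at j=7; lhs holds on [6,6])
  i=7: ✓ (rhs at j=8; lhs holds on [7,7])
  i=8: ✓ (rhs at j=9; lhs holds on [8,8])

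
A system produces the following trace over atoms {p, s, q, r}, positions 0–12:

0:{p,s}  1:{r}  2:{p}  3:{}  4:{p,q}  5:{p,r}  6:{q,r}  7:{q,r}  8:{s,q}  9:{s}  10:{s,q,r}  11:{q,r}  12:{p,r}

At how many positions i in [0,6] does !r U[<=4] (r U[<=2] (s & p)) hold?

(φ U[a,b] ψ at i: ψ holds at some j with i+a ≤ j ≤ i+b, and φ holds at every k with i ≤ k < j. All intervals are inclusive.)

Evaluate at each i in [0,6]:
  i=0: ✓ (rhs at j=0)
  i=1: ✗ (no rhs in [1,5])
  i=2: ✗ (no rhs in [2,6])
  i=3: ✗ (no rhs in [3,7])
  i=4: ✗ (no rhs in [4,8])
  i=5: ✗ (no rhs in [5,9])
  i=6: ✗ (no rhs in [6,10])
Positions where it holds: {0} → 1.

1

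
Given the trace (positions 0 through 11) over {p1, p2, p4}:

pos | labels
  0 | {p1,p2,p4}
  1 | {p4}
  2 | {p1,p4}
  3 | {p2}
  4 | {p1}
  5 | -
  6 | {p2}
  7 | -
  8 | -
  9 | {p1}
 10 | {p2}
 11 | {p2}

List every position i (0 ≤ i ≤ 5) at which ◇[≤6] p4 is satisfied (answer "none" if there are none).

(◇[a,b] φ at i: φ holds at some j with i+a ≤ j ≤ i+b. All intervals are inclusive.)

Evaluate at each i in [0,5]:
  i=0: ✓ (witness j=0)
  i=1: ✓ (witness j=1)
  i=2: ✓ (witness j=2)
  i=3: ✗ (none in [3,9])
  i=4: ✗ (none in [4,10])
  i=5: ✗ (none in [5,11])

0, 1, 2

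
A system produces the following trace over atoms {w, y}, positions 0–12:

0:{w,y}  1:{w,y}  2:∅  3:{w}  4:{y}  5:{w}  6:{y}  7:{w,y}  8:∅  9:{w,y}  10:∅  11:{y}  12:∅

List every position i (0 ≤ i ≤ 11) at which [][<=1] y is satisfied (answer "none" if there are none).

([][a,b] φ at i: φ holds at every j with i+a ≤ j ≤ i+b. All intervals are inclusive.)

0, 6

Evaluate at each i in [0,11]:
  i=0: ✓ (all of [0,1])
  i=1: ✗ (fails at j=2)
  i=2: ✗ (fails at j=2)
  i=3: ✗ (fails at j=3)
  i=4: ✗ (fails at j=5)
  i=5: ✗ (fails at j=5)
  i=6: ✓ (all of [6,7])
  i=7: ✗ (fails at j=8)
  i=8: ✗ (fails at j=8)
  i=9: ✗ (fails at j=10)
  i=10: ✗ (fails at j=10)
  i=11: ✗ (fails at j=12)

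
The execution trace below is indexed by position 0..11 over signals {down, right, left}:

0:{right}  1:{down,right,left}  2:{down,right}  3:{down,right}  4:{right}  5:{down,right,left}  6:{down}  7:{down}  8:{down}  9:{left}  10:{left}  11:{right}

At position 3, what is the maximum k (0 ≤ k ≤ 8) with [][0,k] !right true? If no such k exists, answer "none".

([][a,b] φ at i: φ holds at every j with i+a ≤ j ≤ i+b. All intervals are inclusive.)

none

!right must hold from j=3 onward; find where it first fails.
  j=3: fails → no k works.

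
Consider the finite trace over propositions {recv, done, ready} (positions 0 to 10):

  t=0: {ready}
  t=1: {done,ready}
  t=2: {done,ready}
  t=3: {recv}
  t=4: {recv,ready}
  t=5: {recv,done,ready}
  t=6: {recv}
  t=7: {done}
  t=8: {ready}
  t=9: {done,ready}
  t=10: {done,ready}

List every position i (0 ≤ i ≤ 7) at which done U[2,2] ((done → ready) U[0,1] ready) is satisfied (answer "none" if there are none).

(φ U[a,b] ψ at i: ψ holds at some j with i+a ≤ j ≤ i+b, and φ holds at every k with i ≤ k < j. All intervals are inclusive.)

1

Evaluate at each i in [0,7]:
  i=0: ✗ (lhs fails at k=0 before rhs at j=2)
  i=1: ✓ (rhs at j=3; lhs holds on [1,2])
  i=2: ✗ (lhs fails at k=3 before rhs at j=4)
  i=3: ✗ (lhs fails at k=3 before rhs at j=5)
  i=4: ✗ (no rhs in [6,6])
  i=5: ✗ (no rhs in [7,7])
  i=6: ✗ (lhs fails at k=6 before rhs at j=8)
  i=7: ✗ (lhs fails at k=8 before rhs at j=9)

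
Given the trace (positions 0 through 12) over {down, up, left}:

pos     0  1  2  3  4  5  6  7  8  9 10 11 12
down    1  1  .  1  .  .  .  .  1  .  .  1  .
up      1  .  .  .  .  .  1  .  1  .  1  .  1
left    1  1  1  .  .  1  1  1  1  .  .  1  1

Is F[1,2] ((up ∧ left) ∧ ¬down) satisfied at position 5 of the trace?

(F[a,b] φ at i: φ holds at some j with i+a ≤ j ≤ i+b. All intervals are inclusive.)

Check ((up ∧ left) ∧ ¬down) at each j in [6,7]:
  j=6: true
  j=7: false
Found at j=6 → formula holds.

True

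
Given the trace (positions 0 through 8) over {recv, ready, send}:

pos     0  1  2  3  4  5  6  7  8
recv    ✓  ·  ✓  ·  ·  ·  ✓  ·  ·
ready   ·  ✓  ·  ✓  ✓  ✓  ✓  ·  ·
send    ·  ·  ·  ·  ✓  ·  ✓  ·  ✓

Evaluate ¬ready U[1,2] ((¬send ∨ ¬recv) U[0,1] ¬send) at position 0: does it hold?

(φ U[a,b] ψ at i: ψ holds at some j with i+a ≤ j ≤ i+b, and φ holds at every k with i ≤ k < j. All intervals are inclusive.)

True

Need some j in [1,2] with ((¬send ∨ ¬recv) U[0,1] ¬send), and ¬ready at every k in [0,j-1].
  j=1: ((¬send ∨ ¬recv) U[0,1] ¬send) holds; ¬ready holds at every k in [0,0] → satisfied.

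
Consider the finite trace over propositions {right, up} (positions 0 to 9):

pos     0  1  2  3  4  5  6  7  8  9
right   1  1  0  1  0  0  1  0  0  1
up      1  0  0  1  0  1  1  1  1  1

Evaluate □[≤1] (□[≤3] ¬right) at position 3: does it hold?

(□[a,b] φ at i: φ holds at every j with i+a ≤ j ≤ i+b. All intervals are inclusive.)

Check □[≤3] ¬right at every j in [3,4]:
  j=3: fails at 3
  j=4: fails at 6
Fails at j=3 → formula fails.

Does not hold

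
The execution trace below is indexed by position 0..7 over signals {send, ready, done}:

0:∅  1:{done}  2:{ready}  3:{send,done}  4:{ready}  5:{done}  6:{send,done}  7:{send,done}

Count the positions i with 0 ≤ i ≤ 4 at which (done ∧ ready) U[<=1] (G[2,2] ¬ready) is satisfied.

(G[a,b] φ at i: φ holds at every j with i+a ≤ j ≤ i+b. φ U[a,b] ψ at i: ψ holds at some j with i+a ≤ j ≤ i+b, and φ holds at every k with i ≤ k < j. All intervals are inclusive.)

3

Evaluate at each i in [0,4]:
  i=0: ✗ (lhs fails at k=0 before rhs at j=1)
  i=1: ✓ (rhs at j=1)
  i=2: ✗ (lhs fails at k=2 before rhs at j=3)
  i=3: ✓ (rhs at j=3)
  i=4: ✓ (rhs at j=4)
Positions where it holds: {1, 3, 4} → 3.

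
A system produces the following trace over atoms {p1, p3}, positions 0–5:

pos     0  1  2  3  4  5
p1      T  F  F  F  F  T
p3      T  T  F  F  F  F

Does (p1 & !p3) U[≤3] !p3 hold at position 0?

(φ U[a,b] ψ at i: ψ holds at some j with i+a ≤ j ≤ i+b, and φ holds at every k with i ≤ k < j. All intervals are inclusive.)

Does not hold

Need some j in [0,3] with !p3, and (p1 & !p3) at every k in [0,j-1].
  j=0: !p3 false.
  j=1: !p3 false.
  j=2: !p3 holds, but (p1 & !p3) fails at k=0 → not this j.
  j=3: !p3 holds, but (p1 & !p3) fails at k=0 → not this j.
No j in the window works → until fails.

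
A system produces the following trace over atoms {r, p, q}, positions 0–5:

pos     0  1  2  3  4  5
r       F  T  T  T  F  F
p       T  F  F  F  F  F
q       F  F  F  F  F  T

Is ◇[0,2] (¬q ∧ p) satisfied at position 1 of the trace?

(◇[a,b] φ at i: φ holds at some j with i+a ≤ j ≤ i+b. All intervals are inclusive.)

Does not hold

Check (¬q ∧ p) at each j in [1,3]:
  j=1: false
  j=2: false
  j=3: false
No position in the window satisfies it → formula fails.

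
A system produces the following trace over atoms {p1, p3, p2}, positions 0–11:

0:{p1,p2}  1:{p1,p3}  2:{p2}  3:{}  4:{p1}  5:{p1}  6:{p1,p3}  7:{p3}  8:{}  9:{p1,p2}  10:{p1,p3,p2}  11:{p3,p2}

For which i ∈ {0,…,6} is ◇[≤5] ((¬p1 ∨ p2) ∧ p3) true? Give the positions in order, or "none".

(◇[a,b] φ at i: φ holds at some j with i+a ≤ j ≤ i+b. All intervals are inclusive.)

2, 3, 4, 5, 6

Evaluate at each i in [0,6]:
  i=0: ✗ (none in [0,5])
  i=1: ✗ (none in [1,6])
  i=2: ✓ (witness j=7)
  i=3: ✓ (witness j=7)
  i=4: ✓ (witness j=7)
  i=5: ✓ (witness j=7)
  i=6: ✓ (witness j=7)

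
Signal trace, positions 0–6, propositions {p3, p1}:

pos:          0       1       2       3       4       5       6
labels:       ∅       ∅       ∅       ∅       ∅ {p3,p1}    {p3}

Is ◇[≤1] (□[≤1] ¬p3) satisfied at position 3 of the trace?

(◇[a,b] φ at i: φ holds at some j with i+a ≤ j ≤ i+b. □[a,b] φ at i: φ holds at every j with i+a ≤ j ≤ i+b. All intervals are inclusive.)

Check □[≤1] ¬p3 at each j in [3,4]:
  j=3: holds on [3,4]
  j=4: fails at 5
Found at j=3 → formula holds.

Holds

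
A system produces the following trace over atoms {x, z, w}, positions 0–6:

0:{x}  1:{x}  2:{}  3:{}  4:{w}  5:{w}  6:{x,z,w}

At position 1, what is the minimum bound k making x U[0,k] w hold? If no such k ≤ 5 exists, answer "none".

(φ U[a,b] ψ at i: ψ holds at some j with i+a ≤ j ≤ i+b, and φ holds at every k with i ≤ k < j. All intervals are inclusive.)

Need earliest j ≥ 1 with w, and x at every k in [1,j-1].
  j=1: rhs fails.
  j=2: rhs fails.
  j=3: rhs fails.
  j=4: rhs holds but lhs fails at k=2.
  j=5: rhs holds but lhs fails at k=2.
  j=6: rhs holds but lhs fails at k=2.
No witness within the range → none.

none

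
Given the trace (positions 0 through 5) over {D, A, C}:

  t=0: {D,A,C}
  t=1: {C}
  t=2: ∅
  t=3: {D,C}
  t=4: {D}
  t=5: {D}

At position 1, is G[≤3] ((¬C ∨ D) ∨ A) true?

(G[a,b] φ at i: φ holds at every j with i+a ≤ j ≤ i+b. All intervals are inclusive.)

Does not hold

Check ((¬C ∨ D) ∨ A) at every j in [1,4]:
  j=1: false
  j=2: true
  j=3: true
  j=4: true
Fails at j=1 → formula fails.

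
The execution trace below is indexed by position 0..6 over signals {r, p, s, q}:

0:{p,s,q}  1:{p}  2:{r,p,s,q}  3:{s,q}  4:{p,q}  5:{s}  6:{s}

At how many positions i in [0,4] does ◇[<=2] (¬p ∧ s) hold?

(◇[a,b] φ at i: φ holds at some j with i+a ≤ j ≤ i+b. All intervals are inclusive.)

Evaluate at each i in [0,4]:
  i=0: ✗ (none in [0,2])
  i=1: ✓ (witness j=3)
  i=2: ✓ (witness j=3)
  i=3: ✓ (witness j=3)
  i=4: ✓ (witness j=5)
Positions where it holds: {1, 2, 3, 4} → 4.

4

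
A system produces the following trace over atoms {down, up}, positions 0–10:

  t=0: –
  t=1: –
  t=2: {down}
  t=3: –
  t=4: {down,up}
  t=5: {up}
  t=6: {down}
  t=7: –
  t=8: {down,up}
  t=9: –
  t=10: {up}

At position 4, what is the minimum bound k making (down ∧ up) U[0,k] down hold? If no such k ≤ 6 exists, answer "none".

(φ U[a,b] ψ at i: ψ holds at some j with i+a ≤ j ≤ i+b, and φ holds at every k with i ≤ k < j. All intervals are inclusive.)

Need earliest j ≥ 4 with down, and (down ∧ up) at every k in [4,j-1].
  j=4: rhs holds (empty prefix). k = 0.

0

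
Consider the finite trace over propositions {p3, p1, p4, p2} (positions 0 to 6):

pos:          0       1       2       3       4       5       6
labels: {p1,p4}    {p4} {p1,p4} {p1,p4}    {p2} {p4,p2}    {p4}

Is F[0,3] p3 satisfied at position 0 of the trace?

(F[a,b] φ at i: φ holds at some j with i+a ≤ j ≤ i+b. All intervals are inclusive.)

Check p3 at each j in [0,3]:
  j=0: false
  j=1: false
  j=2: false
  j=3: false
No position in the window satisfies it → formula fails.

Does not hold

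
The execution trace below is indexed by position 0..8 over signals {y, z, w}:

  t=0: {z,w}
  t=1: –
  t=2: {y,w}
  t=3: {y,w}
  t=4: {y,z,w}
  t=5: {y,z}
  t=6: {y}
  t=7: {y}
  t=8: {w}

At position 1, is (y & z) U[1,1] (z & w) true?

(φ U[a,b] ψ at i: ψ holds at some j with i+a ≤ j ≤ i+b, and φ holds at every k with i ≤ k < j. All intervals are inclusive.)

Need some j in [2,2] with (z & w), and (y & z) at every k in [1,j-1].
  j=2: (z & w) false.
No j in the window works → until fails.

False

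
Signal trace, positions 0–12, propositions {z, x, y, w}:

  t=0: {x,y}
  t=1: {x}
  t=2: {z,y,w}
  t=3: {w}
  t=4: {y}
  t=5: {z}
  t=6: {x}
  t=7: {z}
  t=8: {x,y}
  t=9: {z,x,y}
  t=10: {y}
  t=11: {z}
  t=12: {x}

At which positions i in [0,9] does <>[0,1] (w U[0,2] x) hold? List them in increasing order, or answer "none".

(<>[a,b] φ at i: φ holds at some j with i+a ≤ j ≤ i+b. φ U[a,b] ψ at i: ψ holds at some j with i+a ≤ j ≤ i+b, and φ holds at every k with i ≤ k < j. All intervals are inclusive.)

Evaluate at each i in [0,9]:
  i=0: ✓ (witness j=0)
  i=1: ✓ (witness j=1)
  i=2: ✗ (none in [2,3])
  i=3: ✗ (none in [3,4])
  i=4: ✗ (none in [4,5])
  i=5: ✓ (witness j=6)
  i=6: ✓ (witness j=6)
  i=7: ✓ (witness j=8)
  i=8: ✓ (witness j=8)
  i=9: ✓ (witness j=9)

0, 1, 5, 6, 7, 8, 9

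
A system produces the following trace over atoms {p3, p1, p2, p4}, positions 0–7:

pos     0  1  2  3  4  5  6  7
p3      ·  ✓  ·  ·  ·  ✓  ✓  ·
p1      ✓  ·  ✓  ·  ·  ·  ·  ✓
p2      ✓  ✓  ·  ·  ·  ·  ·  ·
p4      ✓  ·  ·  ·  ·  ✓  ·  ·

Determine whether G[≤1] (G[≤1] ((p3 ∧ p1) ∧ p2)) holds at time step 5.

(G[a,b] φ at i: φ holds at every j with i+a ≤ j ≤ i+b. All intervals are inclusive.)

Check G[≤1] ((p3 ∧ p1) ∧ p2) at every j in [5,6]:
  j=5: fails at 5
  j=6: fails at 6
Fails at j=5 → formula fails.

No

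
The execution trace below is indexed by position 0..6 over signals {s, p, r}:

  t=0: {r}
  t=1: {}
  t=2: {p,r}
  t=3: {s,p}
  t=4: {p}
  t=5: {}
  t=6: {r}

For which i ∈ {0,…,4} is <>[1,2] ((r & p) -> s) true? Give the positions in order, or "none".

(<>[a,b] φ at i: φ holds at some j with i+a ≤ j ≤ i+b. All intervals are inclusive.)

Evaluate at each i in [0,4]:
  i=0: ✓ (witness j=1)
  i=1: ✓ (witness j=3)
  i=2: ✓ (witness j=3)
  i=3: ✓ (witness j=4)
  i=4: ✓ (witness j=5)

0, 1, 2, 3, 4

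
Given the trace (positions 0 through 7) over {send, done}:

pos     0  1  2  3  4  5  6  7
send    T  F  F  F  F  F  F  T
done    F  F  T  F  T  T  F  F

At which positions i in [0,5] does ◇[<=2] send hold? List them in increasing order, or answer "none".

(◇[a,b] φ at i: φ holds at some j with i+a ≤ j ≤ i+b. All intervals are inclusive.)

0, 5

Evaluate at each i in [0,5]:
  i=0: ✓ (witness j=0)
  i=1: ✗ (none in [1,3])
  i=2: ✗ (none in [2,4])
  i=3: ✗ (none in [3,5])
  i=4: ✗ (none in [4,6])
  i=5: ✓ (witness j=7)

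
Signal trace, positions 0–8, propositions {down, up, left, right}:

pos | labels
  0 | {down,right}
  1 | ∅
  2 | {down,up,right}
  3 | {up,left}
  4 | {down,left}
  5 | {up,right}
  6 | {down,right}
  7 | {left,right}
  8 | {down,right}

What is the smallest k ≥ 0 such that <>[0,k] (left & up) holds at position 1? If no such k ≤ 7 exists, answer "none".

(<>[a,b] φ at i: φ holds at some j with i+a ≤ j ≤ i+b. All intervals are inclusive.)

Scan j = 1,2,… for (left & up):
  j=1: fails
  j=2: fails
  j=3: holds
First hit at j=3, so smallest k = 3-1 = 2.

2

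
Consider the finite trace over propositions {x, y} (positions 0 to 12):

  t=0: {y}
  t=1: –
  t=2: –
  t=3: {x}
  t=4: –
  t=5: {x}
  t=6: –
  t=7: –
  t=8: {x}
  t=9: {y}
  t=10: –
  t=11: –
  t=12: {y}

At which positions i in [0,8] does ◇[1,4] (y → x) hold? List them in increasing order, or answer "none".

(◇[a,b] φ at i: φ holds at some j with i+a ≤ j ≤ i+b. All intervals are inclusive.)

Evaluate at each i in [0,8]:
  i=0: ✓ (witness j=1)
  i=1: ✓ (witness j=2)
  i=2: ✓ (witness j=3)
  i=3: ✓ (witness j=4)
  i=4: ✓ (witness j=5)
  i=5: ✓ (witness j=6)
  i=6: ✓ (witness j=7)
  i=7: ✓ (witness j=8)
  i=8: ✓ (witness j=10)

0, 1, 2, 3, 4, 5, 6, 7, 8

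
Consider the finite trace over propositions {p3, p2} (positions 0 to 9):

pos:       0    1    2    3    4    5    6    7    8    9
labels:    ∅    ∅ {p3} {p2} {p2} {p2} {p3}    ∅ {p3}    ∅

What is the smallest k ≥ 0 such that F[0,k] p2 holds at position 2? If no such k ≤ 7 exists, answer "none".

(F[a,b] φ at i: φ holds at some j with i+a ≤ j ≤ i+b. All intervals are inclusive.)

1

Scan j = 2,3,… for p2:
  j=2: fails
  j=3: holds
First hit at j=3, so smallest k = 3-2 = 1.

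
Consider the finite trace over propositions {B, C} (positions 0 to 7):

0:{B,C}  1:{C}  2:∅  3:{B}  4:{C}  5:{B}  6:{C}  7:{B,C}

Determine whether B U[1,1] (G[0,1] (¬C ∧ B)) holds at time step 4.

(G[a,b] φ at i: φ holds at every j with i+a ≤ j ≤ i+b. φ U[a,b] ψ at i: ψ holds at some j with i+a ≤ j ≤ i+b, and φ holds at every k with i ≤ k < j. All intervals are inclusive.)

Need some j in [5,5] with G[0,1] (¬C ∧ B), and B at every k in [4,j-1].
  j=5: G[0,1] (¬C ∧ B) — fails at 6.
No j in the window works → until fails.

No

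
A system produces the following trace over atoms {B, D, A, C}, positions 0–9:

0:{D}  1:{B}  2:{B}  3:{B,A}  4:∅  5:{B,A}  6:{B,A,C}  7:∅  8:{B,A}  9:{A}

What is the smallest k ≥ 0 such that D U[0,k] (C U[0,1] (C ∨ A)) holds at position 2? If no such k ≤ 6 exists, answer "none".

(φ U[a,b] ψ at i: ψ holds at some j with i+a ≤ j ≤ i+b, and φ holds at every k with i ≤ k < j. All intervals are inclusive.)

Need earliest j ≥ 2 with (C U[0,1] (C ∨ A)), and D at every k in [2,j-1].
  j=2: rhs fails.
  j=3: rhs holds but lhs fails at k=2.
  j=4: rhs fails.
  j=5: rhs holds but lhs fails at k=2.
  j=6: rhs holds but lhs fails at k=2.
  j=7: rhs fails.
  j=8: rhs holds but lhs fails at k=2.
No witness within the range → none.

none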